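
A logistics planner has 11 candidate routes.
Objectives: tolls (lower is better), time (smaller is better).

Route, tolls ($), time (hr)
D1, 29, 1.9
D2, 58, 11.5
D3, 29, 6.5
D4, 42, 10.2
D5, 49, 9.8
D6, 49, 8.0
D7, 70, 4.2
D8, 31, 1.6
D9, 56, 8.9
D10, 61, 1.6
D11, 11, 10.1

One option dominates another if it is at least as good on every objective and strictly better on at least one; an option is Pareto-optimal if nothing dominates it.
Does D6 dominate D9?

D6 vs D9: tolls 49≤56, time 8.0≤8.9 — D6 is at least as good on every objective with at least one strict improvement.

Yes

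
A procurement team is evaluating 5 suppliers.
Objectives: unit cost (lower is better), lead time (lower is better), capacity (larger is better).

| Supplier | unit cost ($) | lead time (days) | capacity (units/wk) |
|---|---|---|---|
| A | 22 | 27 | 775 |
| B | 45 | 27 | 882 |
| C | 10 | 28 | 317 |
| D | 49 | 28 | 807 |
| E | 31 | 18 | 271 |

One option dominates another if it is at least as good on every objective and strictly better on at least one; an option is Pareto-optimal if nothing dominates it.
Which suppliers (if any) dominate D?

B

B: unit cost 45≤49, lead time 27≤28, capacity 882≥807 — dominates D.
Others (A, C, E) are each worse than D on at least one objective.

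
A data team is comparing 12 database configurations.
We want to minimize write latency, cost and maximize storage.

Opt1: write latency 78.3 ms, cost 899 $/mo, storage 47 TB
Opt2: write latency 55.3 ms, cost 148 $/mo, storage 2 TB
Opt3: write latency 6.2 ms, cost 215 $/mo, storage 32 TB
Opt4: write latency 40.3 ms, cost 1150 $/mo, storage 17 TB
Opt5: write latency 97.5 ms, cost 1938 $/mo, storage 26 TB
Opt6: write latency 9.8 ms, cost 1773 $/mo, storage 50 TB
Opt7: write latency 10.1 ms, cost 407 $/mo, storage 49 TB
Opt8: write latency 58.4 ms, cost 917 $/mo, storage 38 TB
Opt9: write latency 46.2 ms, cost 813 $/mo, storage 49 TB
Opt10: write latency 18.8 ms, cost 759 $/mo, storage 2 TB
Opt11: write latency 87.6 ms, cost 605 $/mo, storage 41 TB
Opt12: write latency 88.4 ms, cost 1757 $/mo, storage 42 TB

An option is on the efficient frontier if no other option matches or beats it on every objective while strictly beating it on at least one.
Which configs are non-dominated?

Opt1: dominated by Opt7 (write latency 10.1≤78.3, cost 407≤899, storage 49≥47).
Opt2: not dominated (best cost).
Opt3: not dominated (best write latency).
Opt4: dominated by Opt3 (write latency 6.2≤40.3, cost 215≤1150, storage 32≥17).
Opt5: dominated by Opt1 (write latency 78.3≤97.5, cost 899≤1938, storage 47≥26).
Opt6: not dominated (best storage).
Opt7: not dominated.
Opt8: dominated by Opt7 (write latency 10.1≤58.4, cost 407≤917, storage 49≥38).
Opt9: dominated by Opt7 (write latency 10.1≤46.2, cost 407≤813, storage 49≥49).
Opt10: dominated by Opt3 (write latency 6.2≤18.8, cost 215≤759, storage 32≥2).
Opt11: dominated by Opt7 (write latency 10.1≤87.6, cost 407≤605, storage 49≥41).
Opt12: dominated by Opt1 (write latency 78.3≤88.4, cost 899≤1757, storage 47≥42).

Opt2, Opt3, Opt6, Opt7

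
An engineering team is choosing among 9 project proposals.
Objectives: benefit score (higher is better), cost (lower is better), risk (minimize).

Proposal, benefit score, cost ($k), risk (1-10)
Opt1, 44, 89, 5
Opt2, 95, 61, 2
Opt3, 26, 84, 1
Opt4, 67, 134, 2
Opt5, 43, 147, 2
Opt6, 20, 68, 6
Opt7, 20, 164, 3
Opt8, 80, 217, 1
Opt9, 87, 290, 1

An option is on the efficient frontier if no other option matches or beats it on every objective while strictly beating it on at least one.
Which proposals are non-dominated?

Opt2, Opt3, Opt8, Opt9

Opt1: dominated by Opt2 (benefit score 95≥44, cost 61≤89, risk 2≤5).
Opt2: not dominated (best benefit score).
Opt3: not dominated.
Opt4: dominated by Opt2 (benefit score 95≥67, cost 61≤134, risk 2≤2).
Opt5: dominated by Opt2 (benefit score 95≥43, cost 61≤147, risk 2≤2).
Opt6: dominated by Opt2 (benefit score 95≥20, cost 61≤68, risk 2≤6).
Opt7: dominated by Opt2 (benefit score 95≥20, cost 61≤164, risk 2≤3).
Opt8: not dominated.
Opt9: not dominated.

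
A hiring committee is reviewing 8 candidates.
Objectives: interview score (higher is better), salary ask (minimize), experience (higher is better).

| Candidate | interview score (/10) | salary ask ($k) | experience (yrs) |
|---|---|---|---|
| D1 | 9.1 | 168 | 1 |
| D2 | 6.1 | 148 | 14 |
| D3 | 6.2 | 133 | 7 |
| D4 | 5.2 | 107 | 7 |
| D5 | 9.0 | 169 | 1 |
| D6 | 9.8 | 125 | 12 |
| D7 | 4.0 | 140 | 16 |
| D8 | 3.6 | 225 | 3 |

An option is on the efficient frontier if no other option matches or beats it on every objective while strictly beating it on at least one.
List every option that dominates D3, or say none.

D6

D6: interview score 9.8≥6.2, salary ask 125≤133, experience 12≥7 — dominates D3.
Others (D1, D2, D4, D5, D7, D8) are each worse than D3 on at least one objective.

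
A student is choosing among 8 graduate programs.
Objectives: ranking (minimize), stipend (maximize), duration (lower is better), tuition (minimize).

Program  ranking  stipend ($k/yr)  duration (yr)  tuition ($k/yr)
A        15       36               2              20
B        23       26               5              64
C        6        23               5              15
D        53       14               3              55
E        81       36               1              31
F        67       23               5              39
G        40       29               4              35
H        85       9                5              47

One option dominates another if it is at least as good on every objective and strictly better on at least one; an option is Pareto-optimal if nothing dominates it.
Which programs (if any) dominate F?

A: ranking 15≤67, stipend 36≥23, duration 2≤5, tuition 20≤39 — dominates F.
C: ranking 6≤67, stipend 23≥23, duration 5≤5, tuition 15≤39 — dominates F.
G: ranking 40≤67, stipend 29≥23, duration 4≤5, tuition 35≤39 — dominates F.
Others (B, D, E, H) are each worse than F on at least one objective.

A, C, G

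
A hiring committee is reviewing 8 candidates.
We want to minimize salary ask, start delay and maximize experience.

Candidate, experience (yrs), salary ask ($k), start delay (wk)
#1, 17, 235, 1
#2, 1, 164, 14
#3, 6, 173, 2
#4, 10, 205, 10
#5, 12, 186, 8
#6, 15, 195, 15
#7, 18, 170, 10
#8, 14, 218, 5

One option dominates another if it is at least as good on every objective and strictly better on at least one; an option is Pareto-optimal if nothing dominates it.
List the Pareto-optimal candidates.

#1, #2, #3, #5, #7, #8

#1: not dominated (best start delay).
#2: not dominated (best salary ask).
#3: not dominated.
#4: dominated by #5 (experience 12≥10, salary ask 186≤205, start delay 8≤10).
#5: not dominated.
#6: dominated by #7 (experience 18≥15, salary ask 170≤195, start delay 10≤15).
#7: not dominated (best experience).
#8: not dominated.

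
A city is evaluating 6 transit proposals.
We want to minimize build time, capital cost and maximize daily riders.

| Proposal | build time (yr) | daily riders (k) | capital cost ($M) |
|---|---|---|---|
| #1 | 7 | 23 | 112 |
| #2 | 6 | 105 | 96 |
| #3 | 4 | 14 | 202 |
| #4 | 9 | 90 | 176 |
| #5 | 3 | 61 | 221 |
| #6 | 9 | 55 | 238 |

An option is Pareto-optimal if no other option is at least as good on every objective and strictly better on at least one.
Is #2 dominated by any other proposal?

#1: worse on build time (7 vs 6).
#3: worse on daily riders (14 vs 105).
#4: worse on build time (9 vs 6).
#5: worse on daily riders (61 vs 105).
#6: worse on build time (9 vs 6).
No option is at least as good as #2 on every objective and strictly better on one.

No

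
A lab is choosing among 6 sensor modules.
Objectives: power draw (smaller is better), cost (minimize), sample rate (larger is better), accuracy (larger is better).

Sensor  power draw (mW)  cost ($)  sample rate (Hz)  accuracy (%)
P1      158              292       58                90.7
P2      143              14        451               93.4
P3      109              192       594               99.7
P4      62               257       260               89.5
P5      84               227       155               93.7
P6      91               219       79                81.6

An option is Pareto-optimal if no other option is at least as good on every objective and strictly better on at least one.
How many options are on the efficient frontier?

P1: dominated by P2 (power draw 143≤158, cost 14≤292, sample rate 451≥58, accuracy 93.4≥90.7).
P2: not dominated (best cost).
P3: not dominated (best sample rate).
P4: not dominated (best power draw).
P5: not dominated.
P6: not dominated.
Pareto-optimal: P2, P3, P4, P5, P6 → 5.

5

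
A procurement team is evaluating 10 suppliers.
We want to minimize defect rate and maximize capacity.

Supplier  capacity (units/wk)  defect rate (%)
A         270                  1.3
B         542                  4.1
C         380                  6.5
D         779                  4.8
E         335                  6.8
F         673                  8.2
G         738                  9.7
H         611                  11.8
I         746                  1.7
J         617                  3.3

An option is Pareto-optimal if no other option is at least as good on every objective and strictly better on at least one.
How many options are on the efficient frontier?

A: not dominated (best defect rate).
B: dominated by I (capacity 746≥542, defect rate 1.7≤4.1).
C: dominated by B (capacity 542≥380, defect rate 4.1≤6.5).
D: not dominated (best capacity).
E: dominated by B (capacity 542≥335, defect rate 4.1≤6.8).
F: dominated by D (capacity 779≥673, defect rate 4.8≤8.2).
G: dominated by D (capacity 779≥738, defect rate 4.8≤9.7).
H: dominated by D (capacity 779≥611, defect rate 4.8≤11.8).
I: not dominated.
J: dominated by I (capacity 746≥617, defect rate 1.7≤3.3).
Pareto-optimal: A, D, I → 3.

3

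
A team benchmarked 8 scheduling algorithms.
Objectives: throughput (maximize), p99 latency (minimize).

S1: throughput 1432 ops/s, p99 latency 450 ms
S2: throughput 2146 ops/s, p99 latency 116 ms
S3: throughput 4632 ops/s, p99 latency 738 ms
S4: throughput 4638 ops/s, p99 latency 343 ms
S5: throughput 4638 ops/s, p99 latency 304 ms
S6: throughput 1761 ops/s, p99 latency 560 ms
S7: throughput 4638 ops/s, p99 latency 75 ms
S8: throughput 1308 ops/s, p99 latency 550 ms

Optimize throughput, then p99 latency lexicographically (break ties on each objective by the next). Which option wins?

S7

First maximize throughput: best is 4638, kept {S4, S5, S7}.
Then minimize p99 latency: best is 75, kept {S7}.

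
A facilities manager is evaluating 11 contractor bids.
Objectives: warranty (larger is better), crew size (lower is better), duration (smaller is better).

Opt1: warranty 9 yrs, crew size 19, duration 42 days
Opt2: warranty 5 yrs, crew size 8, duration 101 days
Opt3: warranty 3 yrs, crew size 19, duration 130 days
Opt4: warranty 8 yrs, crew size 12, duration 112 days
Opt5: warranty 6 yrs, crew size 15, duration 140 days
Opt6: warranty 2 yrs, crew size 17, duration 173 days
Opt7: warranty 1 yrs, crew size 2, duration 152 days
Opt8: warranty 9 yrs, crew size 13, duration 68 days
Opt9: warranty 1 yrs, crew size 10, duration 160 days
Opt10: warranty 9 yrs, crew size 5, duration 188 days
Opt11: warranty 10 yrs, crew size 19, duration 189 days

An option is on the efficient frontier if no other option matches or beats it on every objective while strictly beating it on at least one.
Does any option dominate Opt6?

Yes

Opt2 vs Opt6: warranty 5≥2, crew size 8≤17, duration 101≤173 — Opt2 is at least as good on every objective and strictly better on at least one, so Opt2 dominates Opt6.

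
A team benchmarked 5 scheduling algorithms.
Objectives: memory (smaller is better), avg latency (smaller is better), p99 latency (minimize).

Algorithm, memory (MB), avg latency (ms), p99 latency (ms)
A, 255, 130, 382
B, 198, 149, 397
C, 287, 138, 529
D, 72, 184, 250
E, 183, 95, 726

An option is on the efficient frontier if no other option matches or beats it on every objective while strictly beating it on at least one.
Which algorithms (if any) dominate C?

A

A: memory 255≤287, avg latency 130≤138, p99 latency 382≤529 — dominates C.
Others (B, D, E) are each worse than C on at least one objective.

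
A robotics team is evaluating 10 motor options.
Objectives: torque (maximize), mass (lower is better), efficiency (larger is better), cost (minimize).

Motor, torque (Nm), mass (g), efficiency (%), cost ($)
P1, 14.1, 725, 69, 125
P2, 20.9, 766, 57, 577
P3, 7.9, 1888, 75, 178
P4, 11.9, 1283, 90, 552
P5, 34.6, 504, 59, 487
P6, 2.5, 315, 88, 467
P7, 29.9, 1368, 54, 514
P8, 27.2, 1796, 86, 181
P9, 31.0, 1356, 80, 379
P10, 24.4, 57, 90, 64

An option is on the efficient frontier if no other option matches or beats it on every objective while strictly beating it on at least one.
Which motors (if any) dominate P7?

P5, P9

P5: torque 34.6≥29.9, mass 504≤1368, efficiency 59≥54, cost 487≤514 — dominates P7.
P9: torque 31.0≥29.9, mass 1356≤1368, efficiency 80≥54, cost 379≤514 — dominates P7.
Others (P1, P2, P3, P4, P6, P8, P10) are each worse than P7 on at least one objective.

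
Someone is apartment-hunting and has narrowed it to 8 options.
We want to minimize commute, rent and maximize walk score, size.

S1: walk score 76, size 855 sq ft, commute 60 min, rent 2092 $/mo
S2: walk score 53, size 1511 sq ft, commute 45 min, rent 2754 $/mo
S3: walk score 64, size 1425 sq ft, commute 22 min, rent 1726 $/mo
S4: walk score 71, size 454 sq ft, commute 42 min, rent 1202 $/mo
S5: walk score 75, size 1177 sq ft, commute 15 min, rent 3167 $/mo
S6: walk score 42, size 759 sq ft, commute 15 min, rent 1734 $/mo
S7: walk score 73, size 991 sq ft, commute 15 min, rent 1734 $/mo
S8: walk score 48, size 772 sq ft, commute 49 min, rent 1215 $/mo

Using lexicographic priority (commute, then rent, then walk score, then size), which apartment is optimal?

S7

First minimize commute: best is 15, kept {S5, S6, S7}.
Then minimize rent: best is 1734, kept {S6, S7}.
Then maximize walk score: best is 73, kept {S7}.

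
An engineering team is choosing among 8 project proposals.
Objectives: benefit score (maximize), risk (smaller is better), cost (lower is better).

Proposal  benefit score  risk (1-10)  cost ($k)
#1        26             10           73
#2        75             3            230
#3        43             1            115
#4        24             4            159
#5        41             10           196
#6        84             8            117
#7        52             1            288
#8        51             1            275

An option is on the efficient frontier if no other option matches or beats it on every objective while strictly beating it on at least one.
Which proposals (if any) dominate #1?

#2: worse on cost (230 vs 73).
#3: worse on cost (115 vs 73).
#4: worse on benefit score (24 vs 26).
#5: worse on cost (196 vs 73).
#6: worse on cost (117 vs 73).
#7: worse on cost (288 vs 73).
#8: worse on cost (275 vs 73).
No option dominates #1.

none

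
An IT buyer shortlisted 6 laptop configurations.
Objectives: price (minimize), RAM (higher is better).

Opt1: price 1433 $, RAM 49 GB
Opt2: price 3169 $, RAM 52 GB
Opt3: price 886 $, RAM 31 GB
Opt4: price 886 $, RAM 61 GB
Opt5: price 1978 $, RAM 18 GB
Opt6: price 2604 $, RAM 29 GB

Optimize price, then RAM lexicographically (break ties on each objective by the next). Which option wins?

First minimize price: best is 886, kept {Opt3, Opt4}.
Then maximize RAM: best is 61, kept {Opt4}.

Opt4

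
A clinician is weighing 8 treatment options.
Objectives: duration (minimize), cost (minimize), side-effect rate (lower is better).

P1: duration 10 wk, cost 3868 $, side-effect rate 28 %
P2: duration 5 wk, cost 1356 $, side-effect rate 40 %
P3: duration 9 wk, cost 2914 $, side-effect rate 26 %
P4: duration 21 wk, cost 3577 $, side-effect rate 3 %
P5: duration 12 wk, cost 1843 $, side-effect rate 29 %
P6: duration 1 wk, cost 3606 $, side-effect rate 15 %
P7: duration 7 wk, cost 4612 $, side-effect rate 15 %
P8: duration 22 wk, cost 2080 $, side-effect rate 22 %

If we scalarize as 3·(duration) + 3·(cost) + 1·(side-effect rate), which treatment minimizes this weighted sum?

P1: 3·10 + 3·3868 + 1·28 = 11662
P2: 3·5 + 3·1356 + 1·40 = 4123
P3: 3·9 + 3·2914 + 1·26 = 8795
P4: 3·21 + 3·3577 + 1·3 = 10797
P5: 3·12 + 3·1843 + 1·29 = 5594
P6: 3·1 + 3·3606 + 1·15 = 10836
P7: 3·7 + 3·4612 + 1·15 = 13872
P8: 3·22 + 3·2080 + 1·22 = 6328
Lowest: P2 at 4123.

P2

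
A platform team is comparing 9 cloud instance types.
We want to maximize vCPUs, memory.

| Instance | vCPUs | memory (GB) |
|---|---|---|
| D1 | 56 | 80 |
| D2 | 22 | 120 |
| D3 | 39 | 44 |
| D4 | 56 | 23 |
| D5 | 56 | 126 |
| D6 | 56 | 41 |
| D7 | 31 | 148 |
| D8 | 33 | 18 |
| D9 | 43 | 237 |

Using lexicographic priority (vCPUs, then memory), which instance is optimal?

D5

First maximize vCPUs: best is 56, kept {D1, D4, D5, D6}.
Then maximize memory: best is 126, kept {D5}.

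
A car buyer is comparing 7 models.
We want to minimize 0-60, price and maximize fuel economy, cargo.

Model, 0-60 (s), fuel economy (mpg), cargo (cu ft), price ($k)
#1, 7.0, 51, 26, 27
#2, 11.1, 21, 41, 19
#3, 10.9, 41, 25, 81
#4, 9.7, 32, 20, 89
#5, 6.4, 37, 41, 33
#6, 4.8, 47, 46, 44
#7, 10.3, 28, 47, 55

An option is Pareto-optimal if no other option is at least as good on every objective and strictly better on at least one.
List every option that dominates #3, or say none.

#1, #6

#1: 0-60 7.0≤10.9, fuel economy 51≥41, cargo 26≥25, price 27≤81 — dominates #3.
#6: 0-60 4.8≤10.9, fuel economy 47≥41, cargo 46≥25, price 44≤81 — dominates #3.
Others (#2, #4, #5, #7) are each worse than #3 on at least one objective.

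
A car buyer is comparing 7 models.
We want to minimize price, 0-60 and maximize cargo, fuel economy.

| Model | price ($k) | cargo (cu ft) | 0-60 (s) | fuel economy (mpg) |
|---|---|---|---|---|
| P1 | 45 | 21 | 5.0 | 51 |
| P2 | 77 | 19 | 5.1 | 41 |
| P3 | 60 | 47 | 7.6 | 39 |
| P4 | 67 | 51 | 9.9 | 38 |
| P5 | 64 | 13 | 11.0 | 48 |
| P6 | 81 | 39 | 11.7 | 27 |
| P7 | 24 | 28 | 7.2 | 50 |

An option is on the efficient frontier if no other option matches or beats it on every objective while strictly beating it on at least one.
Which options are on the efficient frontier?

P1, P3, P4, P7

P1: not dominated (best 0-60).
P2: dominated by P1 (price 45≤77, cargo 21≥19, 0-60 5.0≤5.1, fuel economy 51≥41).
P3: not dominated.
P4: not dominated (best cargo).
P5: dominated by P1 (price 45≤64, cargo 21≥13, 0-60 5.0≤11.0, fuel economy 51≥48).
P6: dominated by P3 (price 60≤81, cargo 47≥39, 0-60 7.6≤11.7, fuel economy 39≥27).
P7: not dominated (best price).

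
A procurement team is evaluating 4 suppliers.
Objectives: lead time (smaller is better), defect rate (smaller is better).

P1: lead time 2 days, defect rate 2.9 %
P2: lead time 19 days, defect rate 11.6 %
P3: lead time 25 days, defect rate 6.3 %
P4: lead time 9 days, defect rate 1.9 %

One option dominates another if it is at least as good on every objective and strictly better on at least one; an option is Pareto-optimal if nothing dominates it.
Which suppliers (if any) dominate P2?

P1, P4

P1: lead time 2≤19, defect rate 2.9≤11.6 — dominates P2.
P4: lead time 9≤19, defect rate 1.9≤11.6 — dominates P2.
Others (P3) are each worse than P2 on at least one objective.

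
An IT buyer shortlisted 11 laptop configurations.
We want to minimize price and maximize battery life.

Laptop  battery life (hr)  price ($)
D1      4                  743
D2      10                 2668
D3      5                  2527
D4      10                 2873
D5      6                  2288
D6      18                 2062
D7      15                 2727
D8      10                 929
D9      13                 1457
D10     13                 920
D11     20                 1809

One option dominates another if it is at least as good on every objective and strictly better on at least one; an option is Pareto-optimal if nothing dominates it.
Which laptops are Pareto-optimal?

D1, D10, D11

D1: not dominated (best price).
D2: dominated by D6 (battery life 18≥10, price 2062≤2668).
D3: dominated by D5 (battery life 6≥5, price 2288≤2527).
D4: dominated by D2 (battery life 10≥10, price 2668≤2873).
D5: dominated by D6 (battery life 18≥6, price 2062≤2288).
D6: dominated by D11 (battery life 20≥18, price 1809≤2062).
D7: dominated by D6 (battery life 18≥15, price 2062≤2727).
D8: dominated by D10 (battery life 13≥10, price 920≤929).
D9: dominated by D10 (battery life 13≥13, price 920≤1457).
D10: not dominated.
D11: not dominated (best battery life).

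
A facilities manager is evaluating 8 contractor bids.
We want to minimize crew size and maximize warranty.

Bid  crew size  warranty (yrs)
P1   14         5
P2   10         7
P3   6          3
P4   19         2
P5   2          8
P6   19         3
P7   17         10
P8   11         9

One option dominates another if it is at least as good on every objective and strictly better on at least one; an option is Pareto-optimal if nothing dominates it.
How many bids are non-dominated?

P1: dominated by P2 (crew size 10≤14, warranty 7≥5).
P2: dominated by P5 (crew size 2≤10, warranty 8≥7).
P3: dominated by P5 (crew size 2≤6, warranty 8≥3).
P4: dominated by P1 (crew size 14≤19, warranty 5≥2).
P5: not dominated (best crew size).
P6: dominated by P1 (crew size 14≤19, warranty 5≥3).
P7: not dominated (best warranty).
P8: not dominated.
Pareto-optimal: P5, P7, P8 → 3.

3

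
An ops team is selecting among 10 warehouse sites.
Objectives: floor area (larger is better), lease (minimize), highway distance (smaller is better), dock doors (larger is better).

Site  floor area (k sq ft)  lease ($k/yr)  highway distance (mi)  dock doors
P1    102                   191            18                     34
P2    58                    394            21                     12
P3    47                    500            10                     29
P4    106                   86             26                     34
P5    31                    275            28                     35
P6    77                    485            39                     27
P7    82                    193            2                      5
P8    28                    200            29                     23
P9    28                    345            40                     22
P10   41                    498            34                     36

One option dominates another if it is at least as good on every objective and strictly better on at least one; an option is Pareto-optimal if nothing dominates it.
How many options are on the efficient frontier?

6

P1: not dominated.
P2: dominated by P1 (floor area 102≥58, lease 191≤394, highway distance 18≤21, dock doors 34≥12).
P3: not dominated.
P4: not dominated (best floor area).
P5: not dominated.
P6: dominated by P1 (floor area 102≥77, lease 191≤485, highway distance 18≤39, dock doors 34≥27).
P7: not dominated (best highway distance).
P8: dominated by P1 (floor area 102≥28, lease 191≤200, highway distance 18≤29, dock doors 34≥23).
P9: dominated by P1 (floor area 102≥28, lease 191≤345, highway distance 18≤40, dock doors 34≥22).
P10: not dominated (best dock doors).
Pareto-optimal: P1, P3, P4, P5, P7, P10 → 6.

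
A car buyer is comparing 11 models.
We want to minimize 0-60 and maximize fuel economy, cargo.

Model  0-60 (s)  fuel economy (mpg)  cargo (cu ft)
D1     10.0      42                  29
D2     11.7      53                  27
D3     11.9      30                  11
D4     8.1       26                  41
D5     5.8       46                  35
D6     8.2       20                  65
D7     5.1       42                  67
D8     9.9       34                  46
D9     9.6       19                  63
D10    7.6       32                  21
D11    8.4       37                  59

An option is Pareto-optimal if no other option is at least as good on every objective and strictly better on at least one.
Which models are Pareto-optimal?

D2, D5, D7

D1: dominated by D5 (0-60 5.8≤10.0, fuel economy 46≥42, cargo 35≥29).
D2: not dominated (best fuel economy).
D3: dominated by D1 (0-60 10.0≤11.9, fuel economy 42≥30, cargo 29≥11).
D4: dominated by D7 (0-60 5.1≤8.1, fuel economy 42≥26, cargo 67≥41).
D5: not dominated.
D6: dominated by D7 (0-60 5.1≤8.2, fuel economy 42≥20, cargo 67≥65).
D7: not dominated (best 0-60).
D8: dominated by D7 (0-60 5.1≤9.9, fuel economy 42≥34, cargo 67≥46).
D9: dominated by D6 (0-60 8.2≤9.6, fuel economy 20≥19, cargo 65≥63).
D10: dominated by D5 (0-60 5.8≤7.6, fuel economy 46≥32, cargo 35≥21).
D11: dominated by D7 (0-60 5.1≤8.4, fuel economy 42≥37, cargo 67≥59).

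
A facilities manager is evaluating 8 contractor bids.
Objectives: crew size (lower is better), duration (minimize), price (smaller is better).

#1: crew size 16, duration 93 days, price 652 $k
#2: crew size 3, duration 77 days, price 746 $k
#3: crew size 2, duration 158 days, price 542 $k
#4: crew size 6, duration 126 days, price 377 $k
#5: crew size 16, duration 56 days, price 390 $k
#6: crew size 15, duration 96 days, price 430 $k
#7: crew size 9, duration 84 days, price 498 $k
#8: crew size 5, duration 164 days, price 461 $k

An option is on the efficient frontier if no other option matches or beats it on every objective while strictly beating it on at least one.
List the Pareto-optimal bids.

#1: dominated by #5 (crew size 16≤16, duration 56≤93, price 390≤652).
#2: not dominated.
#3: not dominated (best crew size).
#4: not dominated (best price).
#5: not dominated (best duration).
#6: not dominated.
#7: not dominated.
#8: not dominated.

#2, #3, #4, #5, #6, #7, #8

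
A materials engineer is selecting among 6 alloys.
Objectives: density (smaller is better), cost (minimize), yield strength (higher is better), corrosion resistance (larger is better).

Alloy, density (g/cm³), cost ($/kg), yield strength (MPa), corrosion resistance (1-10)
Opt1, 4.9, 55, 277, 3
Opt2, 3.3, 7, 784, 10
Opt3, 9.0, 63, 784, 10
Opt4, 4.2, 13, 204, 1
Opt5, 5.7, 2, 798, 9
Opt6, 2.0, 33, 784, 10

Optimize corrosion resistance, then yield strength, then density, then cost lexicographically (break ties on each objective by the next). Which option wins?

Opt6

First maximize corrosion resistance: best is 10, kept {Opt2, Opt3, Opt6}.
Then maximize yield strength: best is 784, kept {Opt2, Opt3, Opt6}.
Then minimize density: best is 2.0, kept {Opt6}.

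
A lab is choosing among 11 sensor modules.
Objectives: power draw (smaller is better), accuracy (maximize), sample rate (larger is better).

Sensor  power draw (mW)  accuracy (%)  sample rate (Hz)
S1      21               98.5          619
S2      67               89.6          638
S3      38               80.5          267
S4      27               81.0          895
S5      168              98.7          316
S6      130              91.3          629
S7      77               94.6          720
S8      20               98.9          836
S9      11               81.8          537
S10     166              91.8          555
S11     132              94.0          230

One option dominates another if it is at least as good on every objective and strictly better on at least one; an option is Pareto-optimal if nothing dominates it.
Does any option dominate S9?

No

S1: worse on power draw (21 vs 11).
S2: worse on power draw (67 vs 11).
S3: worse on power draw (38 vs 11).
S4: worse on power draw (27 vs 11).
S5: worse on power draw (168 vs 11).
S6: worse on power draw (130 vs 11).
S7: worse on power draw (77 vs 11).
S8: worse on power draw (20 vs 11).
S10: worse on power draw (166 vs 11).
S11: worse on power draw (132 vs 11).
No option is at least as good as S9 on every objective and strictly better on one.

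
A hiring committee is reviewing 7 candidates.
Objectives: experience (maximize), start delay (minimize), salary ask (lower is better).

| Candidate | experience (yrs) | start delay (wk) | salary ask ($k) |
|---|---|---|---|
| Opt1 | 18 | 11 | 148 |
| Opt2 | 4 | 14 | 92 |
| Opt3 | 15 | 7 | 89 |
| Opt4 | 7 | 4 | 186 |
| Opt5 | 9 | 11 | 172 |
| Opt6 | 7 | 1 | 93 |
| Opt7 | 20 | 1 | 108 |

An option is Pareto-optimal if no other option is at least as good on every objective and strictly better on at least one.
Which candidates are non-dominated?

Opt3, Opt6, Opt7

Opt1: dominated by Opt7 (experience 20≥18, start delay 1≤11, salary ask 108≤148).
Opt2: dominated by Opt3 (experience 15≥4, start delay 7≤14, salary ask 89≤92).
Opt3: not dominated (best salary ask).
Opt4: dominated by Opt6 (experience 7≥7, start delay 1≤4, salary ask 93≤186).
Opt5: dominated by Opt1 (experience 18≥9, start delay 11≤11, salary ask 148≤172).
Opt6: not dominated.
Opt7: not dominated (best experience).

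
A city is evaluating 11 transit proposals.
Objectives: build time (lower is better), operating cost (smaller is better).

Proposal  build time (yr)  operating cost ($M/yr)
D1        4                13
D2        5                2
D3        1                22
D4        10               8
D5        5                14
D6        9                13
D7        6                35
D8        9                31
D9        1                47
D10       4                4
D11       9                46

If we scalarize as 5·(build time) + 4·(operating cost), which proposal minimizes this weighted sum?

D2

D1: 5·4 + 4·13 = 72
D2: 5·5 + 4·2 = 33
D3: 5·1 + 4·22 = 93
D4: 5·10 + 4·8 = 82
D5: 5·5 + 4·14 = 81
D6: 5·9 + 4·13 = 97
D7: 5·6 + 4·35 = 170
D8: 5·9 + 4·31 = 169
D9: 5·1 + 4·47 = 193
D10: 5·4 + 4·4 = 36
D11: 5·9 + 4·46 = 229
Lowest: D2 at 33.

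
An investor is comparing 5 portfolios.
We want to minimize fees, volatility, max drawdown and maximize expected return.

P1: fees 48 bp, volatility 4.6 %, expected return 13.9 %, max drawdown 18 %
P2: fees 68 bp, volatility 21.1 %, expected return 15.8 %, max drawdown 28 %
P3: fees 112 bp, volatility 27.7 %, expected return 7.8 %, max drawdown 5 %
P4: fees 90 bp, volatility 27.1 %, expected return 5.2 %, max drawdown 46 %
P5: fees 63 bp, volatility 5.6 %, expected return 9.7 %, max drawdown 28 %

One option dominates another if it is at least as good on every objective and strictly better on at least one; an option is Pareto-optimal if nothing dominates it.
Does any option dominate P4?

Yes

P1 vs P4: fees 48≤90, volatility 4.6≤27.1, expected return 13.9≥5.2, max drawdown 18≤46 — P1 is at least as good on every objective and strictly better on at least one, so P1 dominates P4.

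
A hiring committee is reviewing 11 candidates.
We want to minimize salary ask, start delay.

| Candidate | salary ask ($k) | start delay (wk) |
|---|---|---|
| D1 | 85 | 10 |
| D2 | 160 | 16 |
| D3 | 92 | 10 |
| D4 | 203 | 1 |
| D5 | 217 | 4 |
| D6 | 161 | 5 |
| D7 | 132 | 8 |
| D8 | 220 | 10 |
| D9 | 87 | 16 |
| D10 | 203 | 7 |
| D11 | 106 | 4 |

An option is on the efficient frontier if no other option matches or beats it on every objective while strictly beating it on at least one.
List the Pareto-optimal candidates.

D1, D4, D11

D1: not dominated (best salary ask).
D2: dominated by D1 (salary ask 85≤160, start delay 10≤16).
D3: dominated by D1 (salary ask 85≤92, start delay 10≤10).
D4: not dominated (best start delay).
D5: dominated by D4 (salary ask 203≤217, start delay 1≤4).
D6: dominated by D11 (salary ask 106≤161, start delay 4≤5).
D7: dominated by D11 (salary ask 106≤132, start delay 4≤8).
D8: dominated by D1 (salary ask 85≤220, start delay 10≤10).
D9: dominated by D1 (salary ask 85≤87, start delay 10≤16).
D10: dominated by D4 (salary ask 203≤203, start delay 1≤7).
D11: not dominated.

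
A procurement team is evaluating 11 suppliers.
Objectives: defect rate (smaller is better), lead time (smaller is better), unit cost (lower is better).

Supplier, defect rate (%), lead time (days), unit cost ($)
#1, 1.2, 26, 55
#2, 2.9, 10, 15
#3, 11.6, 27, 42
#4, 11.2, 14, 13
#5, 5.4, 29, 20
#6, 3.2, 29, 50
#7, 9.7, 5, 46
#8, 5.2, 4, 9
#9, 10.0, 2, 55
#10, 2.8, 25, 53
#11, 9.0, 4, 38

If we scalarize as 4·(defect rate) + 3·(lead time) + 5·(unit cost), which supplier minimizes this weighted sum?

#1: 4·1.2 + 3·26 + 5·55 = 357.8
#2: 4·2.9 + 3·10 + 5·15 = 116.6
#3: 4·11.6 + 3·27 + 5·42 = 337.4
#4: 4·11.2 + 3·14 + 5·13 = 151.8
#5: 4·5.4 + 3·29 + 5·20 = 208.6
#6: 4·3.2 + 3·29 + 5·50 = 349.8
#7: 4·9.7 + 3·5 + 5·46 = 283.8
#8: 4·5.2 + 3·4 + 5·9 = 77.8
#9: 4·10.0 + 3·2 + 5·55 = 321.0
#10: 4·2.8 + 3·25 + 5·53 = 351.2
#11: 4·9.0 + 3·4 + 5·38 = 238.0
Lowest: #8 at 77.8.

#8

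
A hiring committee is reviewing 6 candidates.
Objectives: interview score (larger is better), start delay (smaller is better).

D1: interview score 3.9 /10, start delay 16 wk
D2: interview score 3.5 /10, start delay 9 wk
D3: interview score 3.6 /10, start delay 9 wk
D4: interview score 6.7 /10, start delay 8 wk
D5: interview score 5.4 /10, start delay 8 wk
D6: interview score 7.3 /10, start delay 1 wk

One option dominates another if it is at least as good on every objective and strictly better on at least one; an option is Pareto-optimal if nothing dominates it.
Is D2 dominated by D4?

Yes

D4 vs D2: interview score 6.7≥3.5, start delay 8≤9 — D4 is at least as good on every objective with at least one strict improvement.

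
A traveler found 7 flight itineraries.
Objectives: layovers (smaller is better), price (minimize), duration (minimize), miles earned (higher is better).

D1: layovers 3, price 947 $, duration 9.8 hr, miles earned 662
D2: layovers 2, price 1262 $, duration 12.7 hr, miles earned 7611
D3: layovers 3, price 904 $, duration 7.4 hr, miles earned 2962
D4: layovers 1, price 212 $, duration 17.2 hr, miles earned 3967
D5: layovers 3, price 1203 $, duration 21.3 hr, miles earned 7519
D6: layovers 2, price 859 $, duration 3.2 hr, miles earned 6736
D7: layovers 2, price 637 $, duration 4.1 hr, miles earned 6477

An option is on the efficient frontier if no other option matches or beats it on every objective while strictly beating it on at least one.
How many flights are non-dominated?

5

D1: dominated by D3 (layovers 3≤3, price 904≤947, duration 7.4≤9.8, miles earned 2962≥662).
D2: not dominated (best miles earned).
D3: dominated by D6 (layovers 2≤3, price 859≤904, duration 3.2≤7.4, miles earned 6736≥2962).
D4: not dominated (best layovers).
D5: not dominated.
D6: not dominated (best duration).
D7: not dominated.
Pareto-optimal: D2, D4, D5, D6, D7 → 5.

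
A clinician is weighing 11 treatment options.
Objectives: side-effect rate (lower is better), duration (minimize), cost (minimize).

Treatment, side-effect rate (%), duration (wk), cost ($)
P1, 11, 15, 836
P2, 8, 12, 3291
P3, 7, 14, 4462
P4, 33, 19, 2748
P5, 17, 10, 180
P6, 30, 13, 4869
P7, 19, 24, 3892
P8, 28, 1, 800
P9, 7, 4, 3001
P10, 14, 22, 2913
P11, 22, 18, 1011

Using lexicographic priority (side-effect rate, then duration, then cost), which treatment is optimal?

First minimize side-effect rate: best is 7, kept {P3, P9}.
Then minimize duration: best is 4, kept {P9}.

P9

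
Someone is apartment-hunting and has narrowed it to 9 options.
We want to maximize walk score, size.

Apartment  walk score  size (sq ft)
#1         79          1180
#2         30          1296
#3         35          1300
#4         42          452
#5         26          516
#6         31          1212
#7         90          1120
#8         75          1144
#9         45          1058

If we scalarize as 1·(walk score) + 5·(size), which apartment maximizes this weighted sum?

#1: 1·79 + 5·1180 = 5979
#2: 1·30 + 5·1296 = 6510
#3: 1·35 + 5·1300 = 6535
#4: 1·42 + 5·452 = 2302
#5: 1·26 + 5·516 = 2606
#6: 1·31 + 5·1212 = 6091
#7: 1·90 + 5·1120 = 5690
#8: 1·75 + 5·1144 = 5795
#9: 1·45 + 5·1058 = 5335
Highest: #3 at 6535.

#3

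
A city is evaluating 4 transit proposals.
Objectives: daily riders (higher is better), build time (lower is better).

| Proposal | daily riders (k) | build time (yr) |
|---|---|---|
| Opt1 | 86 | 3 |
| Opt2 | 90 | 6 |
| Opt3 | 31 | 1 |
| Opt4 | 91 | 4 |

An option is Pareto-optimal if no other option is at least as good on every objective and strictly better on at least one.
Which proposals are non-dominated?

Opt1, Opt3, Opt4

Opt1: not dominated.
Opt2: dominated by Opt4 (daily riders 91≥90, build time 4≤6).
Opt3: not dominated (best build time).
Opt4: not dominated (best daily riders).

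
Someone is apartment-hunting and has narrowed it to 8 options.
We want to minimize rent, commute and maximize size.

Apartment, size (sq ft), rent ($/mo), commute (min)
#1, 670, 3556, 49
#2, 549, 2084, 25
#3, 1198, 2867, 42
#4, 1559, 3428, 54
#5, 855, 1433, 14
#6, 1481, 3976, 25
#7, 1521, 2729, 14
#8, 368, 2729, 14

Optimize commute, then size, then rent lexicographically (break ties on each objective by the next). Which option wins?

First minimize commute: best is 14, kept {#5, #7, #8}.
Then maximize size: best is 1521, kept {#7}.

#7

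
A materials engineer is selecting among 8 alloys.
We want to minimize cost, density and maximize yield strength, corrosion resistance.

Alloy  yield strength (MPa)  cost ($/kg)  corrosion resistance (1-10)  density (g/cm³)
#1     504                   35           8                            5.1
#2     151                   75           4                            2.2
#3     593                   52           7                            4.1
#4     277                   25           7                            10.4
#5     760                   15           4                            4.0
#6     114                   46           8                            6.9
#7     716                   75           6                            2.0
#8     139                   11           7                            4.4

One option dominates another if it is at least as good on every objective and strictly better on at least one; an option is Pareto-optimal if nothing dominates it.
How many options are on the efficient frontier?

6

#1: not dominated.
#2: dominated by #7 (yield strength 716≥151, cost 75≤75, corrosion resistance 6≥4, density 2.0≤2.2).
#3: not dominated.
#4: not dominated.
#5: not dominated (best yield strength).
#6: dominated by #1 (yield strength 504≥114, cost 35≤46, corrosion resistance 8≥8, density 5.1≤6.9).
#7: not dominated (best density).
#8: not dominated (best cost).
Pareto-optimal: #1, #3, #4, #5, #7, #8 → 6.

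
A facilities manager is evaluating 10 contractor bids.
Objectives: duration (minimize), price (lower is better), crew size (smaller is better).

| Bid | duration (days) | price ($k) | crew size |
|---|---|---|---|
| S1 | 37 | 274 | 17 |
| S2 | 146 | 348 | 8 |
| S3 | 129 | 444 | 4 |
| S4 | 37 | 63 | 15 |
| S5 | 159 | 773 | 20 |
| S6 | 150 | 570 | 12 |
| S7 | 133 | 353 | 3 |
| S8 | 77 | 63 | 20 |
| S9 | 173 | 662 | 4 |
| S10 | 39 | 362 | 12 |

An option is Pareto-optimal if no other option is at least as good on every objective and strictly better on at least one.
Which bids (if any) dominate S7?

none

S1: worse on crew size (17 vs 3).
S2: worse on duration (146 vs 133).
S3: worse on price (444 vs 353).
S4: worse on crew size (15 vs 3).
S5: worse on duration (159 vs 133).
S6: worse on duration (150 vs 133).
S8: worse on crew size (20 vs 3).
S9: worse on duration (173 vs 133).
S10: worse on price (362 vs 353).
No option dominates S7.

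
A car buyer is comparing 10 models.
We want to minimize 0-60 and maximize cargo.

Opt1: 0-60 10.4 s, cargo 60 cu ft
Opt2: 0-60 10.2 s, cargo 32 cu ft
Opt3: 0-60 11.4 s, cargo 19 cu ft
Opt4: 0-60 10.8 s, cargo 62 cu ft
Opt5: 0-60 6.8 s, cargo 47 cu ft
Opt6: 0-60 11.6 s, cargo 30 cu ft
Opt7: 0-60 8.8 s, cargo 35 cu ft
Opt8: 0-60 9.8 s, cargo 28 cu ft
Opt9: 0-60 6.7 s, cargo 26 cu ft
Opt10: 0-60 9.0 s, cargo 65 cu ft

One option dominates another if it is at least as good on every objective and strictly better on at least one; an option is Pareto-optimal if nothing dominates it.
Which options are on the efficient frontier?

Opt1: dominated by Opt10 (0-60 9.0≤10.4, cargo 65≥60).
Opt2: dominated by Opt5 (0-60 6.8≤10.2, cargo 47≥32).
Opt3: dominated by Opt1 (0-60 10.4≤11.4, cargo 60≥19).
Opt4: dominated by Opt10 (0-60 9.0≤10.8, cargo 65≥62).
Opt5: not dominated.
Opt6: dominated by Opt1 (0-60 10.4≤11.6, cargo 60≥30).
Opt7: dominated by Opt5 (0-60 6.8≤8.8, cargo 47≥35).
Opt8: dominated by Opt5 (0-60 6.8≤9.8, cargo 47≥28).
Opt9: not dominated (best 0-60).
Opt10: not dominated (best cargo).

Opt5, Opt9, Opt10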